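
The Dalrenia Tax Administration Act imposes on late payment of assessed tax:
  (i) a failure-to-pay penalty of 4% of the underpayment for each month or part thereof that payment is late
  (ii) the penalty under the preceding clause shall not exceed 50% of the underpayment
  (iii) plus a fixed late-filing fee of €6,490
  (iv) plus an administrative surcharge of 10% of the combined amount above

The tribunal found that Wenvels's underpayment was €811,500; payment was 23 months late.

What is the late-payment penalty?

€453,464

Accrued rate: 4% × 23 = 92%, capped at 50% → 50%
Failure-to-pay penalty: 50% of €811,500 = €405,750
Penalty before surcharge: €405,750 + €6,490 = €412,240
Administrative surcharge: 10% of €412,240 = €41,224
Total penalty: €412,240 + €41,224 = €453,464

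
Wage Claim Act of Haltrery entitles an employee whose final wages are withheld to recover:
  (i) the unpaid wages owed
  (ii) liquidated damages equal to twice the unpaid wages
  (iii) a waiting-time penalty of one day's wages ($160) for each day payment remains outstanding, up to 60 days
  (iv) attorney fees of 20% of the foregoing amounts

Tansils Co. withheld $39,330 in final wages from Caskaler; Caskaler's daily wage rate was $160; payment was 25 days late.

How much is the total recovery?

Doubled: 2 × $39,330 = $78,660
Penalty days: min(25, 60) = 25
Waiting-time penalty: 25 × $160 = $4,000
Subtotal: $39,330 + $78,660 + $4,000 = $121,990
Attorney fees: 20% of $121,990 = $24,398
Total award: $121,990 + $24,398 = $146,388

$146,388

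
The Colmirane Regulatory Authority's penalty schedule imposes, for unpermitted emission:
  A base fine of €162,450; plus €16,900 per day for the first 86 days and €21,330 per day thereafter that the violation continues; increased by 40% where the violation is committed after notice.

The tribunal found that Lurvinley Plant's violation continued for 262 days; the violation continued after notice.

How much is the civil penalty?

€7,517,902

First 86 days: 86 × €16,900 = €1,453,400
Remaining days: (262 − 86) × €21,330 = €3,754,080
Per-day component: €1,453,400 + €3,754,080 = €5,207,480
Base plus per-day: €162,450 + €5,207,480 = €5,369,930
Enhancement: 40% of €5,369,930 = €2,147,972
Enhanced fine: €5,369,930 + €2,147,972 = €7,517,902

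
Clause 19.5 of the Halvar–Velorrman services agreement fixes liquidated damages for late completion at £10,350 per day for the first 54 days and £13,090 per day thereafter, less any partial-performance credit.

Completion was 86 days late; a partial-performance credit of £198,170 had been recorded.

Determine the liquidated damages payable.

First 54 days: 54 × £10,350 = £558,900
Remaining days: (86 − 54) × £13,090 = £418,880
Accrued per-day damages: £558,900 + £418,880 = £977,780
Less partial-performance credit: £977,780 − £198,170 = £779,610

£779,610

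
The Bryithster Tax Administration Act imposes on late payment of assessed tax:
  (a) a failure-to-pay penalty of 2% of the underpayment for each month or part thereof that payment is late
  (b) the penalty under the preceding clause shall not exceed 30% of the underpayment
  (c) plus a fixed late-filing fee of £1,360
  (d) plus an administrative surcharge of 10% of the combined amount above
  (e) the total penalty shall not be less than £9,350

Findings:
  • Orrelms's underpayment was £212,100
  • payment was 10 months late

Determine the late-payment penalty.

£48,158

Accrued rate: 2% × 10 = 20%, capped at 30% → 20%
Failure-to-pay penalty: 20% of £212,100 = £42,420
Penalty before surcharge: £42,420 + £1,360 = £43,780
Administrative surcharge: 10% of £43,780 = £4,378
Total penalty: £43,780 + £4,378 = £48,158
Minimum £9,350: £48,158 meets the minimum, no increase.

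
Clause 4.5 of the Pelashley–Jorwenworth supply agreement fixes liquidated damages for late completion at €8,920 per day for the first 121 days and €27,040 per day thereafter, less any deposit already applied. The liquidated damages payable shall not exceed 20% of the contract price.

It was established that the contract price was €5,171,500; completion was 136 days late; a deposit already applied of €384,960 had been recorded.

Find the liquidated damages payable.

First 121 days: 121 × €8,920 = €1,079,320
Remaining days: (136 − 121) × €27,040 = €405,600
Accrued per-day damages: €1,079,320 + €405,600 = €1,484,920
Less deposit already applied: €1,484,920 − €384,960 = €1,099,960
Cap: 20% of €5,171,500 = €1,034,300
Cap at €1,034,300: €1,099,960 exceeds the cap → €1,034,300

€1,034,300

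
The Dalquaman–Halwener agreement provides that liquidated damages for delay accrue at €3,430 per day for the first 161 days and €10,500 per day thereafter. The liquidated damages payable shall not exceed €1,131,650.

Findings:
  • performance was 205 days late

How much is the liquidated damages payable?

€1,014,230

First 161 days: 161 × €3,430 = €552,230
Remaining days: (205 − 161) × €10,500 = €462,000
Accrued per-day damages: €552,230 + €462,000 = €1,014,230
Cap at €1,131,650: €1,014,230 is within the cap, no reduction.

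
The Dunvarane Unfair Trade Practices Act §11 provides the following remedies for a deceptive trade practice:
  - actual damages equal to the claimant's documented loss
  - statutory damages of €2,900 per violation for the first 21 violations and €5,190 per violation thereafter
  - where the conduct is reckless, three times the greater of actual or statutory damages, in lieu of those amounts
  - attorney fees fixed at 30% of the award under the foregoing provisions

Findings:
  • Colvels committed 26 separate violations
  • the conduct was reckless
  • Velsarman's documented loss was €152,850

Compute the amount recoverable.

First 21 violations: 21 × €2,900 = €60,900
Remaining violations: (26 − 21) × €5,190 = €25,950
Statutory damages: €60,900 + €25,950 = €86,850
Greater of actual damages (€152,850) or statutory damages (€86,850): €152,850
Trebled: 3 × €152,850 = €458,550
Attorney fees: 30% of €458,550 = €137,565
Total recovery: €458,550 + €137,565 = €596,115

Total recovery: €596,115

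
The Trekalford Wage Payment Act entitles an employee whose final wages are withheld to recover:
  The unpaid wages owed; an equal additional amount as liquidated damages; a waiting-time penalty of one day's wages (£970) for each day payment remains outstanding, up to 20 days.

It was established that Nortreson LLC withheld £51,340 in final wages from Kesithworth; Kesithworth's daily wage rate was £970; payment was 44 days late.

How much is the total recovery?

Liquidated damages (equal amount): £51,340
Penalty days: min(44, 20) = 20
Waiting-time penalty: 20 × £970 = £19,400
Total award: £51,340 + £51,340 + £19,400 = £122,080

£122,080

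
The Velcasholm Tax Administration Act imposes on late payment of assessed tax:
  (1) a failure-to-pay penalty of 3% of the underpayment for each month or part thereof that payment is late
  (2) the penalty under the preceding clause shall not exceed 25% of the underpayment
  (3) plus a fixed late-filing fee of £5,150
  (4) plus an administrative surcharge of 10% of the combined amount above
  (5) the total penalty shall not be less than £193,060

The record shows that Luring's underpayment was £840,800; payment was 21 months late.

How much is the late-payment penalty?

Accrued rate: 3% × 21 = 63%, capped at 25% → 25%
Failure-to-pay penalty: 25% of £840,800 = £210,200
Penalty before surcharge: £210,200 + £5,150 = £215,350
Administrative surcharge: 10% of £215,350 = £21,535
Total penalty: £215,350 + £21,535 = £236,885
Minimum £193,060: £236,885 meets the minimum, no increase.

£236,885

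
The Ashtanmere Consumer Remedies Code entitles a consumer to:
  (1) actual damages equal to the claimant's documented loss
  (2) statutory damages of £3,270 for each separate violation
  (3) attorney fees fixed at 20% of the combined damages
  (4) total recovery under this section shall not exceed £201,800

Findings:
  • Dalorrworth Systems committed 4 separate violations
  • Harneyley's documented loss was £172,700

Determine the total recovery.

Statutory damages: 4 × £3,270 = £13,080
Combined damages: £172,700 + £13,080 = £185,780
Attorney fees: 20% of £185,780 = £37,156
Total before cap: £185,780 + £37,156 = £222,936
Cap at £201,800: £222,936 exceeds the cap → £201,800

£201,800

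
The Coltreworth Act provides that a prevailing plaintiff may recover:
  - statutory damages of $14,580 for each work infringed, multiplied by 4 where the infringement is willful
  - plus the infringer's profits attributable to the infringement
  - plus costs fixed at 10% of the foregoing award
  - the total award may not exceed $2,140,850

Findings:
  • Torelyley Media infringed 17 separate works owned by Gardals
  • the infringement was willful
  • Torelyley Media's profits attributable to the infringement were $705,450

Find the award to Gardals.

Statutory damages: 17 × $14,580 = $247,860
Multiplied by 4: 4 × $247,860 = $991,440
Combined award: $991,440 + $705,450 = $1,696,890
Costs: 10% of $1,696,890 = $169,689
Award plus costs: $1,696,890 + $169,689 = $1,866,579
Cap at $2,140,850: $1,866,579 is within the cap, no reduction.

$1,866,579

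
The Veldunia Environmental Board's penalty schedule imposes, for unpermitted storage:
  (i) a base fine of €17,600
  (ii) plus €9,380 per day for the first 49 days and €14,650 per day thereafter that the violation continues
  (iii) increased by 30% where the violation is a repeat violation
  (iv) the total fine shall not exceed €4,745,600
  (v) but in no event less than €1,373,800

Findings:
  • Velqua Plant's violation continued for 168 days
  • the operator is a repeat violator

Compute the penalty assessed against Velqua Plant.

First 49 days: 49 × €9,380 = €459,620
Remaining days: (168 − 49) × €14,650 = €1,743,350
Per-day component: €459,620 + €1,743,350 = €2,202,970
Base plus per-day: €17,600 + €2,202,970 = €2,220,570
Enhancement: 30% of €2,220,570 = €666,171
Enhanced fine: €2,220,570 + €666,171 = €2,886,741
Cap at €4,745,600: €2,886,741 is within the cap, no reduction.
Minimum €1,373,800: €2,886,741 meets the minimum, no increase.

€2,886,741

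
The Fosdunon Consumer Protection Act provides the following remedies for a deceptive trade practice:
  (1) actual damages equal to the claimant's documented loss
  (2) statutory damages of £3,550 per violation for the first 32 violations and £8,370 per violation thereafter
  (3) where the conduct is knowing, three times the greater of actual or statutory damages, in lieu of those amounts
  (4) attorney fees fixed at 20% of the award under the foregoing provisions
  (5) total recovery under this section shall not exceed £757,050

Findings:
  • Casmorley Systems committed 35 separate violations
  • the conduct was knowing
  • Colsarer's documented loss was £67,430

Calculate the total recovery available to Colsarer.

First 32 violations: 32 × £3,550 = £113,600
Remaining violations: (35 − 32) × £8,370 = £25,110
Statutory damages: £113,600 + £25,110 = £138,710
Greater of actual damages (£67,430) or statutory damages (£138,710): £138,710
Trebled: 3 × £138,710 = £416,130
Attorney fees: 20% of £416,130 = £83,226
Total before cap: £416,130 + £83,226 = £499,356
Cap at £757,050: £499,356 is within the cap, no reduction.

£499,356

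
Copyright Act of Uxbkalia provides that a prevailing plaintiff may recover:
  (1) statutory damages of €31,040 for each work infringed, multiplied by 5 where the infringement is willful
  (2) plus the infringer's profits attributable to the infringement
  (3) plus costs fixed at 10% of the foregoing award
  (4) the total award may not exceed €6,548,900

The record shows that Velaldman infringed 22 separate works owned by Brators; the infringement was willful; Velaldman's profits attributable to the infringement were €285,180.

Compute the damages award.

€4,069,538

Statutory damages: 22 × €31,040 = €682,880
Multiplied by 5: 5 × €682,880 = €3,414,400
Combined award: €3,414,400 + €285,180 = €3,699,580
Costs: 10% of €3,699,580 = €369,958
Award plus costs: €3,699,580 + €369,958 = €4,069,538
Cap at €6,548,900: €4,069,538 is within the cap, no reduction.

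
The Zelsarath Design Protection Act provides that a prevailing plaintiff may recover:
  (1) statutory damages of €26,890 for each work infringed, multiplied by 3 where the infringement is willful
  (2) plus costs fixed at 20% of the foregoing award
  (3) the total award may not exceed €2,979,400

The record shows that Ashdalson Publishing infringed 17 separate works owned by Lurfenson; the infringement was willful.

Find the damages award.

€1,645,668

Statutory damages: 17 × €26,890 = €457,130
Trebled: 3 × €457,130 = €1,371,390
Costs: 20% of €1,371,390 = €274,278
Award plus costs: €1,371,390 + €274,278 = €1,645,668
Cap at €2,979,400: €1,645,668 is within the cap, no reduction.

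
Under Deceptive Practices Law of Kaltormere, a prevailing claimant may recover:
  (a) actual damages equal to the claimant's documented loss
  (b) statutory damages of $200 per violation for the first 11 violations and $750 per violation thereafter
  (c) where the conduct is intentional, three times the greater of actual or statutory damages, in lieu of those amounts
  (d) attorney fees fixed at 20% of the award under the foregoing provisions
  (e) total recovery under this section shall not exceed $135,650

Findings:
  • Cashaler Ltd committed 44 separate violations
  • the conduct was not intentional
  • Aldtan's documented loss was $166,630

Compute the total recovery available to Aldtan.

First 11 violations: 11 × $200 = $2,200
Remaining violations: (44 − 11) × $750 = $24,750
Statutory damages: $2,200 + $24,750 = $26,950
Conduct not intentional: the in-lieu enhancement does not apply.
Actual plus statutory damages: $166,630 + $26,950 = $193,580
Attorney fees: 20% of $193,580 = $38,716
Total before cap: $193,580 + $38,716 = $232,296
Cap at $135,650: $232,296 exceeds the cap → $135,650

$135,650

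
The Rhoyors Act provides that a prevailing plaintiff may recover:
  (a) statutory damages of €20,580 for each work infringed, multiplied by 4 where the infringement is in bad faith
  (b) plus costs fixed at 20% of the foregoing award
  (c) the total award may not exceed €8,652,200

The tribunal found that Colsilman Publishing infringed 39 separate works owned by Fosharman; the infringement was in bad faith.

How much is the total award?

€3,852,576

Statutory damages: 39 × €20,580 = €802,620
Multiplied by 4: 4 × €802,620 = €3,210,480
Costs: 20% of €3,210,480 = €642,096
Award plus costs: €3,210,480 + €642,096 = €3,852,576
Cap at €8,652,200: €3,852,576 is within the cap, no reduction.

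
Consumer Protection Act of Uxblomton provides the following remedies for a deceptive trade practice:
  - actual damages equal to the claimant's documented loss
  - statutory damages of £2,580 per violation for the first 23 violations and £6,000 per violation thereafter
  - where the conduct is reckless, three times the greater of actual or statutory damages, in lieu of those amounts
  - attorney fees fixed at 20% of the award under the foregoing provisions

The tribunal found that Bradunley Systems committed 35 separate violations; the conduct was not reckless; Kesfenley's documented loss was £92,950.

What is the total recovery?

First 23 violations: 23 × £2,580 = £59,340
Remaining violations: (35 − 23) × £6,000 = £72,000
Statutory damages: £59,340 + £72,000 = £131,340
Conduct not reckless: the in-lieu enhancement does not apply.
Actual plus statutory damages: £92,950 + £131,340 = £224,290
Attorney fees: 20% of £224,290 = £44,858
Total recovery: £224,290 + £44,858 = £269,148

£269,148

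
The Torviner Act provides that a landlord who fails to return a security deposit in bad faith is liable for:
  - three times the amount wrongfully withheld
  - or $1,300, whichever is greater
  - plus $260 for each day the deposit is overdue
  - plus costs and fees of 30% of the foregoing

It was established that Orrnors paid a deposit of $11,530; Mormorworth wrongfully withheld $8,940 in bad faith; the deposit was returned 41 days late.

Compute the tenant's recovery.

Trebled: 3 × $8,940 = $26,820
Minimum $1,300: $26,820 meets the minimum, no increase.
Late-return penalty: 41 × $260 = $10,660
Damages plus late penalty: $26,820 + $10,660 = $37,480
Costs and fees: 30% of $37,480 = $11,244
Total recovery: $37,480 + $11,244 = $48,724

$48,724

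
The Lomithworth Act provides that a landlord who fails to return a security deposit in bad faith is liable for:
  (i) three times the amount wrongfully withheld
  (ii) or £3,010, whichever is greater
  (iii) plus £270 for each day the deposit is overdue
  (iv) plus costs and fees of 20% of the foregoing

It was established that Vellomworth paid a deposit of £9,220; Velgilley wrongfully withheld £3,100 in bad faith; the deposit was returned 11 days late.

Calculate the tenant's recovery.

Trebled: 3 × £3,100 = £9,300
Minimum £3,010: £9,300 meets the minimum, no increase.
Late-return penalty: 11 × £270 = £2,970
Damages plus late penalty: £9,300 + £2,970 = £12,270
Costs and fees: 20% of £12,270 = £2,454
Total recovery: £12,270 + £2,454 = £14,724

£14,724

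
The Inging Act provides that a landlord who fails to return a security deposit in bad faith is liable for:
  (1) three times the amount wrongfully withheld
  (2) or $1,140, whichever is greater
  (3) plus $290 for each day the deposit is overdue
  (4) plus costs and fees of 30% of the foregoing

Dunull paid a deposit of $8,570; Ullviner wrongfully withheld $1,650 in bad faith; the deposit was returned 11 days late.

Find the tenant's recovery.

$10,582

Trebled: 3 × $1,650 = $4,950
Minimum $1,140: $4,950 meets the minimum, no increase.
Late-return penalty: 11 × $290 = $3,190
Damages plus late penalty: $4,950 + $3,190 = $8,140
Costs and fees: 30% of $8,140 = $2,442
Total recovery: $8,140 + $2,442 = $10,582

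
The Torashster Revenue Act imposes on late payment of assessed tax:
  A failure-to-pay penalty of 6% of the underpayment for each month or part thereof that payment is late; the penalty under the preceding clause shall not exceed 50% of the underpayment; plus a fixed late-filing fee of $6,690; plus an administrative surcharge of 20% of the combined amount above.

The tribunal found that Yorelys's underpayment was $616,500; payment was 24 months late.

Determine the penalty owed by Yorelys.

Penalty: $377,928

Accrued rate: 6% × 24 = 144%, capped at 50% → 50%
Failure-to-pay penalty: 50% of $616,500 = $308,250
Penalty before surcharge: $308,250 + $6,690 = $314,940
Administrative surcharge: 20% of $314,940 = $62,988
Total penalty: $314,940 + $62,988 = $377,928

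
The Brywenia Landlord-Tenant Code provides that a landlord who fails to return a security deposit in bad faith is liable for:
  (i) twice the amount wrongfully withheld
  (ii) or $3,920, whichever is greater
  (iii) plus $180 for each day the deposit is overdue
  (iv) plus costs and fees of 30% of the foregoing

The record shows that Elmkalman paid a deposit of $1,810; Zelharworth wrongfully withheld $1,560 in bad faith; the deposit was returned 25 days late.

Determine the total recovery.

$10,946

Doubled: 2 × $1,560 = $3,120
Minimum $3,920: $3,120 is below the minimum → $3,920
Late-return penalty: 25 × $180 = $4,500
Damages plus late penalty: $3,920 + $4,500 = $8,420
Costs and fees: 30% of $8,420 = $2,526
Total recovery: $8,420 + $2,526 = $10,946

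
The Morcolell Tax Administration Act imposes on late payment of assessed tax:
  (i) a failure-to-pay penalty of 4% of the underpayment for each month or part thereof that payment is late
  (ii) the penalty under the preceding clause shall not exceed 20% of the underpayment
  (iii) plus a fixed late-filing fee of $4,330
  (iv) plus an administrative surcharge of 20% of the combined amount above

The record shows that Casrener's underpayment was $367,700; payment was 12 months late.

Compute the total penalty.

Accrued rate: 4% × 12 = 48%, capped at 20% → 20%
Failure-to-pay penalty: 20% of $367,700 = $73,540
Penalty before surcharge: $73,540 + $4,330 = $77,870
Administrative surcharge: 20% of $77,870 = $15,574
Total penalty: $77,870 + $15,574 = $93,444

$93,444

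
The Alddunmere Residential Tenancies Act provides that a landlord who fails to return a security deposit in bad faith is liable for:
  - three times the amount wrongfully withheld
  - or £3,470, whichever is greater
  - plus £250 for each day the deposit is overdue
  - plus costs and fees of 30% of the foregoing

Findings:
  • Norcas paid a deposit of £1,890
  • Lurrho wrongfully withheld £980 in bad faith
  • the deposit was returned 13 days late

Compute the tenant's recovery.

Trebled: 3 × £980 = £2,940
Minimum £3,470: £2,940 is below the minimum → £3,470
Late-return penalty: 13 × £250 = £3,250
Damages plus late penalty: £3,470 + £3,250 = £6,720
Costs and fees: 30% of £6,720 = £2,016
Total recovery: £6,720 + £2,016 = £8,736

Recovery: £8,736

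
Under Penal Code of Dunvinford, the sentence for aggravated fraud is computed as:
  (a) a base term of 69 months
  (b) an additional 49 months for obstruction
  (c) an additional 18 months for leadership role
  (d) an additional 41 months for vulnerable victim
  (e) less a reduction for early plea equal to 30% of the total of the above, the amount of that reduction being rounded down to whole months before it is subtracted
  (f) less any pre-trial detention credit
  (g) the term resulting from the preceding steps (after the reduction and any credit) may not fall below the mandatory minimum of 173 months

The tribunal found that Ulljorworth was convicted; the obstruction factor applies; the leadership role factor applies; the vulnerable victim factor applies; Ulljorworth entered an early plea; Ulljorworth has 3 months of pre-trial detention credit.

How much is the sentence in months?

Obstruction enhancement: +49 months
Leadership role enhancement: +18 months
Vulnerable victim enhancement: +41 months
Adjusted term: 69 months + 49 months + 18 months + 41 months = 177 months
Early plea reduction: 30% of 177 months = 53 months (rounded down)
After reduction: 177 − 53 = 124 months
Less pre-trial detention credit: 124 months − 3 months = 121 months
Minimum 173 months: 121 months is below the minimum → 173 months

173 months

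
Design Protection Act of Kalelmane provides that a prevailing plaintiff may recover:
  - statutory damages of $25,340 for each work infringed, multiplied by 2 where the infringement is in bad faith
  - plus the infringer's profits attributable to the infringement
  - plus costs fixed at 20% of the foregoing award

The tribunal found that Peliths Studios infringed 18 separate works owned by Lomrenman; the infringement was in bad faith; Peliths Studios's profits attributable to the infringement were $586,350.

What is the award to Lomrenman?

$1,798,308

Statutory damages: 18 × $25,340 = $456,120
Doubled: 2 × $456,120 = $912,240
Combined award: $912,240 + $586,350 = $1,498,590
Costs: 20% of $1,498,590 = $299,718
Award plus costs: $1,498,590 + $299,718 = $1,798,308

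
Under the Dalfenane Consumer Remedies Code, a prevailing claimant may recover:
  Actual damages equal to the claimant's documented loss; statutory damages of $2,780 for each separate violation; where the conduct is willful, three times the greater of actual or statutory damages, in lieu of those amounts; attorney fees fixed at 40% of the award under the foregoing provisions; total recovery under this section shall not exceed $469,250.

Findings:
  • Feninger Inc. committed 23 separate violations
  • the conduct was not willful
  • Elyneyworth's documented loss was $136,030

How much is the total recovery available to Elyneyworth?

Statutory damages: 23 × $2,780 = $63,940
Conduct not willful: the in-lieu enhancement does not apply.
Actual plus statutory damages: $136,030 + $63,940 = $199,970
Attorney fees: 40% of $199,970 = $79,988
Total before cap: $199,970 + $79,988 = $279,958
Cap at $469,250: $279,958 is within the cap, no reduction.

$279,958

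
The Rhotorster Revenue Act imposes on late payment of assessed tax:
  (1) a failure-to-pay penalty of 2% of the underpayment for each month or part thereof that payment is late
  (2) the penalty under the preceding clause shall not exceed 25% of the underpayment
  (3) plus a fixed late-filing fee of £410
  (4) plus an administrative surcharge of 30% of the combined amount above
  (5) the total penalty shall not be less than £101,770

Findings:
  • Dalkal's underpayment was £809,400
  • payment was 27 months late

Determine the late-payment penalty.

Accrued rate: 2% × 27 = 54%, capped at 25% → 25%
Failure-to-pay penalty: 25% of £809,400 = £202,350
Penalty before surcharge: £202,350 + £410 = £202,760
Administrative surcharge: 30% of £202,760 = £60,828
Total penalty: £202,760 + £60,828 = £263,588
Minimum £101,770: £263,588 meets the minimum, no increase.

£263,588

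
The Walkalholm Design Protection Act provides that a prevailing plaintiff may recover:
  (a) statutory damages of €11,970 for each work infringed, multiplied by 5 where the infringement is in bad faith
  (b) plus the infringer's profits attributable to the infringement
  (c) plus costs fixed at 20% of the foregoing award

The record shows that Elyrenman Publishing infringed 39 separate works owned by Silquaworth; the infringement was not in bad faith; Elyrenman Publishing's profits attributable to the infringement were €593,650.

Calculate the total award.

Statutory damages: 39 × €11,970 = €466,830
Infringement not in bad faith: no ×5 enhancement.
Combined award: €466,830 + €593,650 = €1,060,480
Costs: 20% of €1,060,480 = €212,096
Award plus costs: €1,060,480 + €212,096 = €1,272,576

€1,272,576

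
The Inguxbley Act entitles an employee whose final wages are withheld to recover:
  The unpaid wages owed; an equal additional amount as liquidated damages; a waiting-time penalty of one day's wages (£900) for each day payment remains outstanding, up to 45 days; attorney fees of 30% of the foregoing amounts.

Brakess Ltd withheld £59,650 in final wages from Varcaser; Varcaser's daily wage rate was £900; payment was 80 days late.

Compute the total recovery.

Liquidated damages (equal amount): £59,650
Penalty days: min(80, 45) = 45
Waiting-time penalty: 45 × £900 = £40,500
Subtotal: £59,650 + £59,650 + £40,500 = £159,800
Attorney fees: 30% of £159,800 = £47,940
Total award: £159,800 + £47,940 = £207,740

Total award: £207,740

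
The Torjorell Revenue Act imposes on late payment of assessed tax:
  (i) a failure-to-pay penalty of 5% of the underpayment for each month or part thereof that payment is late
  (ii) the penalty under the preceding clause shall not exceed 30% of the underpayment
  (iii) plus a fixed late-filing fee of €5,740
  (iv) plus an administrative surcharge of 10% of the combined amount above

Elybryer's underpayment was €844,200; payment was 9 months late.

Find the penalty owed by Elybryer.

€284,900

Accrued rate: 5% × 9 = 45%, capped at 30% → 30%
Failure-to-pay penalty: 30% of €844,200 = €253,260
Penalty before surcharge: €253,260 + €5,740 = €259,000
Administrative surcharge: 10% of €259,000 = €25,900
Total penalty: €259,000 + €25,900 = €284,900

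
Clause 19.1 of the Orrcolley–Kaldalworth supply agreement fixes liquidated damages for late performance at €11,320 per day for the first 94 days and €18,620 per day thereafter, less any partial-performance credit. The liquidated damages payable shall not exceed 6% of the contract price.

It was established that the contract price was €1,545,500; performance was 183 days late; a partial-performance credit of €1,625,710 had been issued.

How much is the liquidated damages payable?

First 94 days: 94 × €11,320 = €1,064,080
Remaining days: (183 − 94) × €18,620 = €1,657,180
Accrued per-day damages: €1,064,080 + €1,657,180 = €2,721,260
Less partial-performance credit: €2,721,260 − €1,625,710 = €1,095,550
Cap: 6% of €1,545,500 = €92,730
Cap at €92,730: €1,095,550 exceeds the cap → €92,730

€92,730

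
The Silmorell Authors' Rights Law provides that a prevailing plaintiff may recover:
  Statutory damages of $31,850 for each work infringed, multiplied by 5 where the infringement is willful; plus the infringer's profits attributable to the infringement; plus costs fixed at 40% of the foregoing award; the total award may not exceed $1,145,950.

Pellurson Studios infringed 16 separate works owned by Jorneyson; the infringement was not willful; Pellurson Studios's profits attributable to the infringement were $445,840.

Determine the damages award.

Statutory damages: 16 × $31,850 = $509,600
Infringement not willful: no ×5 enhancement.
Combined award: $509,600 + $445,840 = $955,440
Costs: 40% of $955,440 = $382,176
Award plus costs: $955,440 + $382,176 = $1,337,616
Cap at $1,145,950: $1,337,616 exceeds the cap → $1,145,950

$1,145,950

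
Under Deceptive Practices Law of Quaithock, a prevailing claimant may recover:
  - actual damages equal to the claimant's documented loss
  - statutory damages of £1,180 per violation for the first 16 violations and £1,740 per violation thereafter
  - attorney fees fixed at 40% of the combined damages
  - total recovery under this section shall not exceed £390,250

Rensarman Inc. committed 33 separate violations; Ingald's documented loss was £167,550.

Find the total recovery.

First 16 violations: 16 × £1,180 = £18,880
Remaining violations: (33 − 16) × £1,740 = £29,580
Statutory damages: £18,880 + £29,580 = £48,460
Combined damages: £167,550 + £48,460 = £216,010
Attorney fees: 40% of £216,010 = £86,404
Total before cap: £216,010 + £86,404 = £302,414
Cap at £390,250: £302,414 is within the cap, no reduction.

Total recovery: £302,414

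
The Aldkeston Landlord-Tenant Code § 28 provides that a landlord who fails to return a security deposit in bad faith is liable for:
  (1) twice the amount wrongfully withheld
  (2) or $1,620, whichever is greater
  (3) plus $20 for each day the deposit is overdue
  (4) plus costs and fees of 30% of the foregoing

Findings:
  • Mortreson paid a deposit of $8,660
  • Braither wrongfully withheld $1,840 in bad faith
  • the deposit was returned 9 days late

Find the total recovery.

Doubled: 2 × $1,840 = $3,680
Minimum $1,620: $3,680 meets the minimum, no increase.
Late-return penalty: 9 × $20 = $180
Damages plus late penalty: $3,680 + $180 = $3,860
Costs and fees: 30% of $3,860 = $1,158
Total recovery: $3,860 + $1,158 = $5,018

$5,018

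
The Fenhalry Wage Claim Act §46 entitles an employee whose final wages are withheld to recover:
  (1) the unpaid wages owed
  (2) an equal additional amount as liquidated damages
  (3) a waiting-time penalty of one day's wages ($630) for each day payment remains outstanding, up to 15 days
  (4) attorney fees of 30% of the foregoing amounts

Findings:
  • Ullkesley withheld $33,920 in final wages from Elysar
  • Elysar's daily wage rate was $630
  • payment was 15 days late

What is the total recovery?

$100,477

Liquidated damages (equal amount): $33,920
Penalty days: min(15, 15) = 15
Waiting-time penalty: 15 × $630 = $9,450
Subtotal: $33,920 + $33,920 + $9,450 = $77,290
Attorney fees: 30% of $77,290 = $23,187
Total award: $77,290 + $23,187 = $100,477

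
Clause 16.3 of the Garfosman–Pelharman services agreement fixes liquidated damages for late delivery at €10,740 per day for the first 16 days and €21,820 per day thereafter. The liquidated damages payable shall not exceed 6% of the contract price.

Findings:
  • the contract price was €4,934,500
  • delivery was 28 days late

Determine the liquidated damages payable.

First 16 days: 16 × €10,740 = €171,840
Remaining days: (28 − 16) × €21,820 = €261,840
Accrued per-day damages: €171,840 + €261,840 = €433,680
Cap: 6% of €4,934,500 = €296,070
Cap at €296,070: €433,680 exceeds the cap → €296,070

€296,070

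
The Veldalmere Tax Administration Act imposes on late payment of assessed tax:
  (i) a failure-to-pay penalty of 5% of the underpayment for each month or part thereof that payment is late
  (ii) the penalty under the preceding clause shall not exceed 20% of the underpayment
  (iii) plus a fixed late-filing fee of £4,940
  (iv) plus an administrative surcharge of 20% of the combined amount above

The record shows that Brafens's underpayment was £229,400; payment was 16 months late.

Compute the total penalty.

Accrued rate: 5% × 16 = 80%, capped at 20% → 20%
Failure-to-pay penalty: 20% of £229,400 = £45,880
Penalty before surcharge: £45,880 + £4,940 = £50,820
Administrative surcharge: 20% of £50,820 = £10,164
Total penalty: £50,820 + £10,164 = £60,984

£60,984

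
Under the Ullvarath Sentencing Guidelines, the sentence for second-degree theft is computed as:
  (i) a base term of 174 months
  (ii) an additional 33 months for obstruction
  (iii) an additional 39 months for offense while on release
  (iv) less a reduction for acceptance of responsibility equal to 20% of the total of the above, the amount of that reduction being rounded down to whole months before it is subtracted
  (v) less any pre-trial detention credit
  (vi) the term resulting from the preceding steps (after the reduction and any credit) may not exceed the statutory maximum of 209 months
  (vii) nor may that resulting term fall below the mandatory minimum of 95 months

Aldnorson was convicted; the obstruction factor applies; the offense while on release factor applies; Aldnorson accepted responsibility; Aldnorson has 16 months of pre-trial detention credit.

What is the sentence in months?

181 months

Obstruction enhancement: +33 months
Offense while on release enhancement: +39 months
Adjusted term: 174 months + 33 months + 39 months = 246 months
Acceptance of responsibility reduction: 20% of 246 months = 49 months (rounded down)
After reduction: 246 − 49 = 197 months
Less pre-trial detention credit: 197 months − 16 months = 181 months
Cap at 209 months: 181 months is within the cap, no reduction.
Minimum 95 months: 181 months meets the minimum, no increase.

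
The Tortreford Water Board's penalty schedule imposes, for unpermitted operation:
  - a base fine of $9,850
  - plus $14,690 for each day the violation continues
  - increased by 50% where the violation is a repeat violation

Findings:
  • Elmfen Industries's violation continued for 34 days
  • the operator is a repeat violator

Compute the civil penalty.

$763,965

Per-day component: 34 × $14,690 = $499,460
Base plus per-day: $9,850 + $499,460 = $509,310
Enhancement: 50% of $509,310 = $254,655
Enhanced fine: $509,310 + $254,655 = $763,965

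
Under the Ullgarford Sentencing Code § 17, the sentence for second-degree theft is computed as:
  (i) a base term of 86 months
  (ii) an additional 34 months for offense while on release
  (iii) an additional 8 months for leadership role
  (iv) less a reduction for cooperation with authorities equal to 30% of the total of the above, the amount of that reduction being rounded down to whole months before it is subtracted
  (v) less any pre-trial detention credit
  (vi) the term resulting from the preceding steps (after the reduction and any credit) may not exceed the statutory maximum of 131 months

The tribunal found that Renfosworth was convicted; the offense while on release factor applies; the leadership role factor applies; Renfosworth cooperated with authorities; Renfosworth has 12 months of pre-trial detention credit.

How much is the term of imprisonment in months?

Offense while on release enhancement: +34 months
Leadership role enhancement: +8 months
Adjusted term: 86 months + 34 months + 8 months = 128 months
Cooperation with authorities reduction: 30% of 128 months = 38 months (rounded down)
After reduction: 128 − 38 = 90 months
Less pre-trial detention credit: 90 months − 12 months = 78 months
Cap at 131 months: 78 months is within the cap, no reduction.

78 months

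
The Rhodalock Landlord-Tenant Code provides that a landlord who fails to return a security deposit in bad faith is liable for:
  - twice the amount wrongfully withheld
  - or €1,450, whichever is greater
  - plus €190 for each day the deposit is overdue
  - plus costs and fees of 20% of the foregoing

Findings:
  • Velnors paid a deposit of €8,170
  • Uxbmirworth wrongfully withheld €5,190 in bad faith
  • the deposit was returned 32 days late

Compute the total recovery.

Doubled: 2 × €5,190 = €10,380
Minimum €1,450: €10,380 meets the minimum, no increase.
Late-return penalty: 32 × €190 = €6,080
Damages plus late penalty: €10,380 + €6,080 = €16,460
Costs and fees: 20% of €16,460 = €3,292
Total recovery: €16,460 + €3,292 = €19,752

Recovery: €19,752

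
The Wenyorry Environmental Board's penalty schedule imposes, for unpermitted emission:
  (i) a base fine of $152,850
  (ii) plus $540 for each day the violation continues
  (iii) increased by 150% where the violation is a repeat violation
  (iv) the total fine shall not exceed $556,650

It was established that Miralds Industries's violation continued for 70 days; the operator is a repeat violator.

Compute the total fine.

Civil penalty: $476,625

Per-day component: 70 × $540 = $37,800
Base plus per-day: $152,850 + $37,800 = $190,650
Enhancement: 150% of $190,650 = $285,975
Enhanced fine: $190,650 + $285,975 = $476,625
Cap at $556,650: $476,625 is within the cap, no reduction.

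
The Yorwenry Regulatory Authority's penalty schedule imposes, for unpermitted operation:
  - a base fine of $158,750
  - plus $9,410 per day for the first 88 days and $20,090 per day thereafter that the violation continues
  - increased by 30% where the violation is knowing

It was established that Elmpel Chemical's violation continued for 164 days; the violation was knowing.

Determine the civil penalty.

$3,267,771

First 88 days: 88 × $9,410 = $828,080
Remaining days: (164 − 88) × $20,090 = $1,526,840
Per-day component: $828,080 + $1,526,840 = $2,354,920
Base plus per-day: $158,750 + $2,354,920 = $2,513,670
Enhancement: 30% of $2,513,670 = $754,101
Enhanced fine: $2,513,670 + $754,101 = $3,267,771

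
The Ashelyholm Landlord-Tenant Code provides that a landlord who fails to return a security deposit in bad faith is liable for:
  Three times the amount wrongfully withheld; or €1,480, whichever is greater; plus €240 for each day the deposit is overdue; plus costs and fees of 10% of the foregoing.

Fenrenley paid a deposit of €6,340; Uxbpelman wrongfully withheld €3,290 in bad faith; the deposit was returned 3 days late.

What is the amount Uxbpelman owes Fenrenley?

Trebled: 3 × €3,290 = €9,870
Minimum €1,480: €9,870 meets the minimum, no increase.
Late-return penalty: 3 × €240 = €720
Damages plus late penalty: €9,870 + €720 = €10,590
Costs and fees: 10% of €10,590 = €1,059
Total recovery: €10,590 + €1,059 = €11,649

€11,649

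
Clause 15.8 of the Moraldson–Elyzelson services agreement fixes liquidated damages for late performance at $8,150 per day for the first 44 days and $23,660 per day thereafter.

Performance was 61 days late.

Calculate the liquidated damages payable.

Liquidated damages: $760,820

First 44 days: 44 × $8,150 = $358,600
Remaining days: (61 − 44) × $23,660 = $402,220
Accrued per-day damages: $358,600 + $402,220 = $760,820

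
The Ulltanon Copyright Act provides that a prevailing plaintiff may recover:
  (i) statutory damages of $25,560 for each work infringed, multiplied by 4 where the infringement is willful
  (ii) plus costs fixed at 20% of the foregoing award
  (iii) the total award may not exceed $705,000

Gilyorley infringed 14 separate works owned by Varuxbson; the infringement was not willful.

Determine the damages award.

Statutory damages: 14 × $25,560 = $357,840
Infringement not willful: no ×4 enhancement.
Costs: 20% of $357,840 = $71,568
Award plus costs: $357,840 + $71,568 = $429,408
Cap at $705,000: $429,408 is within the cap, no reduction.

$429,408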